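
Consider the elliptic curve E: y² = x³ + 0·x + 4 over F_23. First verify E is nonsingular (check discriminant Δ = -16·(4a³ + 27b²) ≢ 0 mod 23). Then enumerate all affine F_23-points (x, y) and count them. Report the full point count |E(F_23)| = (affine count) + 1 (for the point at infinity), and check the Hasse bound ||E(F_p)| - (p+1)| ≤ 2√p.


Affine points = {(0, 2), (0, 21), (2, 9), (2, 14), (3, 10), (3, 13), (6, 6), (6, 17), (7, 5), (7, 18), (11, 1), (11, 22), (13, 4), (13, 19), (16, 11), (16, 12), (17, 8), (17, 15), (19, 3), (19, 20), (20, 0), (22, 7), (22, 16)}; affine count = 23; |E(F_23)| = 24.

Discriminant check: Δ ∝ 4a³ + 27b² = 4·0³ + 27·4² = 4·0 + 27·16 ≡ 18 (mod 23). Nonzero ⇒ E is nonsingular.
For each x ∈ F_23, compute rhs = x³ + 0·x + 4 mod 23, then count y ∈ F_23 with y² ≡ rhs.
  x = 0: rhs = 4, matching y values: 2, 21 (2 points).
  x = 1: rhs = 5, matching y values: none (0 points).
  x = 2: rhs = 12, matching y values: 9, 14 (2 points).
  x = 3: rhs = 8, matching y values: 10, 13 (2 points).
  x = 4: rhs = 22, matching y values: none (0 points).
  x = 5: rhs = 14, matching y values: none (0 points).
  x = 6: rhs = 13, matching y values: 6, 17 (2 points).
  x = 7: rhs = 2, matching y values: 5, 18 (2 points).
  x = 8: rhs = 10, matching y values: none (0 points).
  x = 9: rhs = 20, matching y values: none (0 points).
  x = 10: rhs = 15, matching y values: none (0 points).
  x = 11: rhs = 1, matching y values: 1, 22 (2 points).
  x = 12: rhs = 7, matching y values: none (0 points).
  x = 13: rhs = 16, matching y values: 4, 19 (2 points).
  x = 14: rhs = 11, matching y values: none (0 points).
  x = 15: rhs = 21, matching y values: none (0 points).
  x = 16: rhs = 6, matching y values: 11, 12 (2 points).
  x = 17: rhs = 18, matching y values: 8, 15 (2 points).
  x = 18: rhs = 17, matching y values: none (0 points).
  x = 19: rhs = 9, matching y values: 3, 20 (2 points).
  x = 20: rhs = 0, matching y values: 0 (1 points).
  x = 21: rhs = 19, matching y values: none (0 points).
  x = 22: rhs = 3, matching y values: 7, 16 (2 points).
Total affine count: 23.
Full point count |E(F_23)| = 23 + 1 = 24.
Hasse bound: |24 − (23+1)| = |0| = 0 ≤ 2√23 ≈ 9.5917 ✓.


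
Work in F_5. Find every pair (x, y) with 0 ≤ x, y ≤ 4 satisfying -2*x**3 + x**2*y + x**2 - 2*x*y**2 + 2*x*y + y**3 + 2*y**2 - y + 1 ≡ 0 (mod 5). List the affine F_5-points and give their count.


Affine F_5-points: {(0, 2), (1, 0), (2, 1)}; count = 3.

For each of the 25 pairs (x, y) ∈ F_5², evaluate f(x, y) mod 5. Record the zeros.
  x = 0: [0↦1, 1↦3, 2↦0, 3↦3, 4↦3]  zeros at y ∈ {2}
  x = 1: [0↦0, 1↦3, 2↦2, 3↦3, 4↦2]  zeros at y ∈ {0}
  x = 2: [0↦4, 1↦0, 2↦3, 3↦4, 4↦4]  zeros at y ∈ {1}
  x = 3: [0↦1, 1↦2, 2↦1, 3↦4, 4↦2]  zeros at y ∈ ∅
  x = 4: [0↦4, 1↦2, 2↦4, 3↦1, 4↦4]  zeros at y ∈ ∅
Collecting zeros: affine points = {(0, 2), (1, 0), (2, 1)}.
Total count |C(F_5)_aff| = 3.


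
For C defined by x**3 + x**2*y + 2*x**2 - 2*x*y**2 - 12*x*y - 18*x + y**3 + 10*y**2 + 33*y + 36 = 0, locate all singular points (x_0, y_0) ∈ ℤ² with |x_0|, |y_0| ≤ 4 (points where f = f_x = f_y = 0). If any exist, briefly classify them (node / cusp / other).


Singular points: {(0, -3)}; classification: node.

Compute partial derivatives:
  f_x = 3*x**2 + 2*x*y + 4*x - 2*y**2 - 12*y - 18.
  f_y = x**2 - 4*x*y - 12*x + 3*y**2 + 20*y + 33.
Scan x_0 ∈ {−4, ..., 4}. For each x_0, f_y(x_0, y) is a polynomial in y; find its integer roots y ∈ {−4, ..., 4}, then test f_x and f at those candidates.
  x = -4: f_y(-4, y) = 3*y**2 + 36*y + 97; no integer root y with |y| ≤ 4.
  x = -3: f_y(-3, y) = 3*y**2 + 32*y + 78; no integer root y with |y| ≤ 4.
  x = -2: f_y(-2, y) = 3*y**2 + 28*y + 61; no integer root y with |y| ≤ 4.
  x = -1: f_y(-1, y) = 3*y**2 + 24*y + 46; no integer root y with |y| ≤ 4.
  x = 0: f_y(0, y) = 3*y**2 + 20*y + 33; vanishes at y ∈ {-3}. (0, -3): f_x = 0, f = 0 — SINGULAR.
  x = 1: f_y(1, y) = 3*y**2 + 16*y + 22; no integer root y with |y| ≤ 4.
  x = 2: f_y(2, y) = 3*y**2 + 12*y + 13; no integer root y with |y| ≤ 4.
  x = 3: f_y(3, y) = 3*y**2 + 8*y + 6; no integer root y with |y| ≤ 4.
  x = 4: f_y(4, y) = 3*y**2 + 4*y + 1; vanishes at y ∈ {-1}. (4, -1): f_x = 48 ≠ 0.
Only singular point on the grid: (0, -3).
Classify: substitute x = 0 + u, y = -3 + v and expand: f = u**3 + u**2*v - u**2 - 2*u*v**2 + v**3 + v**2.
No constant or linear terms (consistent with a singular point). Quadratic part: -u**2 + v**2. Cubic part: u**3 + u**2*v - 2*u*v**2 + v**3.
The quadratic part v**2 - u**2 = (v − u)(v + u) splits into two distinct linear factors, so there are two distinct tangent lines y − -3 = ±(x − 0) — this is a node (ordinary double point).
Classification: node.


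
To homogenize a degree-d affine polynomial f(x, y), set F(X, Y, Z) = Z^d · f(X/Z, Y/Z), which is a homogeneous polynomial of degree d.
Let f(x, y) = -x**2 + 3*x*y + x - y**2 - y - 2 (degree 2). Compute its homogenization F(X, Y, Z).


F(X, Y, Z) = -X**2 + 3*X*Y + X*Z - Y**2 - Y*Z - 2*Z**2

deg(f) = 2.
Substitute x = X/Z, y = Y/Z into f, then multiply by Z^2.
  monomial -1·x^2·y^0 ↦ -1·X^2·Y^0·Z^0.
  monomial 3·x^1·y^1 ↦ 3·X^1·Y^1·Z^0.
  monomial 1·x^1·y^0 ↦ 1·X^1·Y^0·Z^1.
  monomial -1·x^0·y^2 ↦ -1·X^0·Y^2·Z^0.
  monomial -1·x^0·y^1 ↦ -1·X^0·Y^1·Z^1.
  monomial -2·x^0·y^0 ↦ -2·X^0·Y^0·Z^2.
Collecting: F(X, Y, Z) = -X**2 + 3*X*Y + X*Z - Y**2 - Y*Z - 2*Z**2.


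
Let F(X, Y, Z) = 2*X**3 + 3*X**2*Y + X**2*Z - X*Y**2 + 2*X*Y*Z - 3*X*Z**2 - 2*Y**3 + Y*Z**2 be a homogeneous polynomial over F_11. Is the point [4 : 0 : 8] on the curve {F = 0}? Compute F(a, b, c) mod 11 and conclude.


F(4,0,8) ≡ 5 (mod 11); P is NOT on the curve.

Evaluate F(4, 0, 8) term-by-term (mod 11).
  2*X**3 ↦ 2·64·1·1 = 128
  3*X**2*Y ↦ 3·16·0·1 = 0
  X**2*Z ↦ 1·16·1·8 = 128
  -X*Y**2 ↦ -1·4·0·1 = 0
  2*X*Y*Z ↦ 2·4·0·8 = 0
  -3*X*Z**2 ↦ -3·4·1·64 = -768
  -2*Y**3 ↦ -2·1·0·1 = 0
  Y*Z**2 ↦ 1·1·0·64 = 0
Sum: F(4, 0, 8) = (128) + (0) + (128) + (0) + (0) + (-768) + (0) + (0) = -512.
Reducing mod 11: -512 ≡ 5 (mod 11).
Since F(a, b, c) ≡ 5 ≠ 0 (mod 11), P does NOT lie on the curve.


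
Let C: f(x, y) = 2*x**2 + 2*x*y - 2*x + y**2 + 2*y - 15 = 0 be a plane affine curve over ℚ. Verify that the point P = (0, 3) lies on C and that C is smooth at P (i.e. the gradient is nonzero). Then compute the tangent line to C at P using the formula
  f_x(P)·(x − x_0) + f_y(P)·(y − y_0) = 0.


Tangent line at P: 4*x + 8*y - 24 = 0.

Step 1: f(0, 3) = 0, so P lies on C.
Step 2: partial derivatives
  f_x(x, y) = 4*x + 2*y - 2, f_y(x, y) = 2*x + 2*y + 2.
  f_x(P) = 4, f_y(P) = 8 (gradient nonzero, so P is smooth).
Step 3: tangent line at P: 4·(x − 0) + 8·(y − 3) = 0.
Expanding: 4*x + 8*y - 24 = 0.


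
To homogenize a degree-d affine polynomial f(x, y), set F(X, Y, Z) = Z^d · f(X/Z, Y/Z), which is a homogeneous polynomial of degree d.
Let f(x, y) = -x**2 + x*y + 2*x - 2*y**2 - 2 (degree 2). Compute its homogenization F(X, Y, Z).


F(X, Y, Z) = -X**2 + X*Y + 2*X*Z - 2*Y**2 - 2*Z**2

deg(f) = 2.
Substitute x = X/Z, y = Y/Z into f, then multiply by Z^2.
  monomial -1·x^2·y^0 ↦ -1·X^2·Y^0·Z^0.
  monomial 1·x^1·y^1 ↦ 1·X^1·Y^1·Z^0.
  monomial 2·x^1·y^0 ↦ 2·X^1·Y^0·Z^1.
  monomial -2·x^0·y^2 ↦ -2·X^0·Y^2·Z^0.
  monomial -2·x^0·y^0 ↦ -2·X^0·Y^0·Z^2.
Collecting: F(X, Y, Z) = -X**2 + X*Y + 2*X*Z - 2*Y**2 - 2*Z**2.


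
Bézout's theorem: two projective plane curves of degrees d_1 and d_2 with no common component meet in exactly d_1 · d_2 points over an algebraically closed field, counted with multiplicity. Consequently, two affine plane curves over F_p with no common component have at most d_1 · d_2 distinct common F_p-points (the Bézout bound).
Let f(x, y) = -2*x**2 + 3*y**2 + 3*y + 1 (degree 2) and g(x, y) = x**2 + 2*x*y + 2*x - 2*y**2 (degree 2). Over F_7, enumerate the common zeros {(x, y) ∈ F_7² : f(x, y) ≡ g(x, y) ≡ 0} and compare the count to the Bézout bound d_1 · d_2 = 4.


Common zeros: {(5, 0)}; count = 1; Bézout bound = 4.

deg(f) = 2, deg(g) = 2, so Bézout bound = 4.
Scan x ∈ F_7. For each x, list the y ∈ F_7 with f(x, y) ≡ 0 and those with g(x, y) ≡ 0 (mod 7); the common zeros in that column are the intersection.
  x = 0: f ≡ 0 at y ∈ {1, 5}; g ≡ 0 at y ∈ {0}; common: ∅.
  x = 1: f ≡ 0 at y ∈ {3}; g ≡ 0 at y ∈ {4}; common: ∅.
  x = 2: f ≡ 0 at y ∈ {0, 6}; g ≡ 0 at y ∈ ∅; common: ∅.
  x = 3: f ≡ 0 at y ∈ ∅; g ≡ 0 at y ∈ {4, 6}; common: ∅.
  x = 4: f ≡ 0 at y ∈ ∅; g ≡ 0 at y ∈ {5, 6}; common: ∅.
  x = 5: f ≡ 0 at y ∈ {0, 6}; g ≡ 0 at y ∈ {0, 5}; common: {0}.
  x = 6: f ≡ 0 at y ∈ {3}; g ≡ 0 at y ∈ ∅; common: ∅.
Collecting: common zeros = {(5, 0)}, so the count is 1.
Comparison with the Bézout bound: 1 ≤ 4 = deg(f)·deg(g), as expected for curves with no common component (the affine F_7-count falls short of the bound because intersections may lie at infinity, over extension fields, or carry multiplicity).


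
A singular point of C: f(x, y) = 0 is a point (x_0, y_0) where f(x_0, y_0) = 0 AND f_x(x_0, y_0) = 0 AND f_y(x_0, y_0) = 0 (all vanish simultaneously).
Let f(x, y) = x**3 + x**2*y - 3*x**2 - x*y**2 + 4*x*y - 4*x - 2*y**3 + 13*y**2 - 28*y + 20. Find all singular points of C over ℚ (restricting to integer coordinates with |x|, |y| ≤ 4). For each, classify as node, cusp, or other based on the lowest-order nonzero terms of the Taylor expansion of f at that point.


Singular points: {(0, 2)}; classification: node.

Compute partial derivatives:
  f_x = 3*x**2 + 2*x*y - 6*x - y**2 + 4*y - 4.
  f_y = x**2 - 2*x*y + 4*x - 6*y**2 + 26*y - 28.
Scan x_0 ∈ {−4, ..., 4}. For each x_0, f_y(x_0, y) is a polynomial in y; find its integer roots y ∈ {−4, ..., 4}, then test f_x and f at those candidates.
  x = -4: f_y(-4, y) = -6*y**2 + 34*y - 28; vanishes at y ∈ {1}. (-4, 1): f_x = 63 ≠ 0.
  x = -3: f_y(-3, y) = -6*y**2 + 32*y - 31; no integer root y with |y| ≤ 4.
  x = -2: f_y(-2, y) = -6*y**2 + 30*y - 32; no integer root y with |y| ≤ 4.
  x = -1: f_y(-1, y) = -6*y**2 + 28*y - 31; no integer root y with |y| ≤ 4.
  x = 0: f_y(0, y) = -6*y**2 + 26*y - 28; vanishes at y ∈ {2}. (0, 2): f_x = 0, f = 0 — SINGULAR.
  x = 1: f_y(1, y) = -6*y**2 + 24*y - 23; no integer root y with |y| ≤ 4.
  x = 2: f_y(2, y) = -6*y**2 + 22*y - 16; vanishes at y ∈ {1}. (2, 1): f_x = 3 ≠ 0.
  x = 3: f_y(3, y) = -6*y**2 + 20*y - 7; no integer root y with |y| ≤ 4.
  x = 4: f_y(4, y) = -6*y**2 + 18*y + 4; no integer root y with |y| ≤ 4.
Only singular point on the grid: (0, 2).
Classify: substitute x = 0 + u, y = 2 + v and expand: f = u**3 + u**2*v - u**2 - u*v**2 - 2*v**3 + v**2.
No constant or linear terms (consistent with a singular point). Quadratic part: -u**2 + v**2. Cubic part: u**3 + u**2*v - u*v**2 - 2*v**3.
The quadratic part v**2 - u**2 = (v − u)(v + u) splits into two distinct linear factors, so there are two distinct tangent lines y − 2 = ±(x − 0) — this is a node (ordinary double point).
Classification: node.


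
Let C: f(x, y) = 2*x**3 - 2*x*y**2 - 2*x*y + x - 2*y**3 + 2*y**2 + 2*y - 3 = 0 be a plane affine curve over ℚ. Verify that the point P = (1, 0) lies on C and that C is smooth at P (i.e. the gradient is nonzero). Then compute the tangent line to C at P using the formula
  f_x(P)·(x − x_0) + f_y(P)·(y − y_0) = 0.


Tangent line at P: 7*x - 7 = 0.

Step 1: f(1, 0) = 0, so P lies on C.
Step 2: partial derivatives
  f_x(x, y) = 6*x**2 - 2*y**2 - 2*y + 1, f_y(x, y) = -4*x*y - 2*x - 6*y**2 + 4*y + 2.
  f_x(P) = 7, f_y(P) = 0 (gradient nonzero, so P is smooth).
Step 3: tangent line at P: 7·(x − 1) + 0·(y − 0) = 0.
Expanding: 7*x - 7 = 0.


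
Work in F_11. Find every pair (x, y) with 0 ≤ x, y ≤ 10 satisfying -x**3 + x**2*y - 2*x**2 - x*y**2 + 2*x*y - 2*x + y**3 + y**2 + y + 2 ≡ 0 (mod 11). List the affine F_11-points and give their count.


Affine F_11-points: {(1, 4), (2, 4), (3, 7), (4, 8), (5, 5), (6, 1), (6, 7), (6, 8), (7, 2), (7, 7), (7, 8), (9, 1), (10, 4)}; count = 13.

For each of the 121 pairs (x, y) ∈ F_11², evaluate f(x, y) mod 11. Record the zeros.
  x = 0: [0↦2, 1↦5, 2↦5, 3↦8, 4↦9, 5↦3, 6↦7, 7↦5, 8↦3, 9↦7, 10↦1]  zeros at y ∈ ∅
  x = 1: [0↦8, 1↦2, 2↦2, 3↦3, 4↦0, 5↦10, 6↦6, 7↦5, 8↦2, 9↦3, 10↦3]  zeros at y ∈ {4}
  x = 2: [0↦4, 1↦2, 2↦4, 3↦5, 4↦0, 5↦6, 6↦7, 7↦9, 8↦7, 9↦7, 10↦4]  zeros at y ∈ {4}
  x = 3: [0↦6, 1↦10, 2↦5, 3↦8, 4↦3, 5↦7, 6↦4, 7↦0, 8↦1, 9↦2, 10↦9]  zeros at y ∈ {7}
  x = 4: [0↦8, 1↦9, 2↦10, 3↦6, 4↦3, 5↦7, 6↦2, 7↦5, 8↦0, 9↦4, 10↦1]  zeros at y ∈ {8}
  x = 5: [0↦4, 1↦4, 2↦2, 3↦4, 4↦5, 5↦0, 6↦6, 7↦7, 8↦9, 9↦7, 10↦7]  zeros at y ∈ {5}
  x = 6: [0↦10, 1↦0, 2↦8, 3↦7, 4↦3, 5↦2, 6↦10, 7↦0, 8↦0, 9↦5, 10↦10]  zeros at y ∈ {1, 7, 8}
  x = 7: [0↦9, 1↦2, 2↦0, 3↦9, 4↦2, 5↦7, 6↦8, 7↦0, 8↦0, 9↦3, 10↦4]  zeros at y ∈ {2, 7, 8}
  x = 8: [0↦6, 1↦4, 2↦5, 3↦4, 4↦7, 5↦9, 6↦5, 7↦1, 8↦3, 9↦6, 10↦5]  zeros at y ∈ ∅
  x = 9: [0↦6, 1↦0, 2↦6, 3↦8, 4↦1, 5↦2, 6↦6, 7↦8, 8↦3, 9↦8, 10↦7]  zeros at y ∈ {1}
  x = 10: [0↦3, 1↦6, 2↦8, 3↦4, 4↦0, 5↦2, 6↦5, 7↦4, 8↦5, 9↦3, 10↦4]  zeros at y ∈ {4}
Collecting zeros: affine points = {(1, 4), (2, 4), (3, 7), (4, 8), (5, 5), (6, 1), (6, 7), (6, 8), (7, 2), (7, 7), (7, 8), (9, 1), (10, 4)}.
Total count |C(F_11)_aff| = 13.


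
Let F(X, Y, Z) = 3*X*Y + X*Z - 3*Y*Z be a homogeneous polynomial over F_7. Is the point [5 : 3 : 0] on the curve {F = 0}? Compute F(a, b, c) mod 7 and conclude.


F(5,3,0) ≡ 3 (mod 7); P is NOT on the curve.

Evaluate F(5, 3, 0) term-by-term (mod 7).
  3*X*Y ↦ 3·5·3·1 = 45
  X*Z ↦ 1·5·1·0 = 0
  -3*Y*Z ↦ -3·1·3·0 = 0
Sum: F(5, 3, 0) = (45) + (0) + (0) = 45.
Reducing mod 7: 45 ≡ 3 (mod 7).
Since F(a, b, c) ≡ 3 ≠ 0 (mod 7), P does NOT lie on the curve.


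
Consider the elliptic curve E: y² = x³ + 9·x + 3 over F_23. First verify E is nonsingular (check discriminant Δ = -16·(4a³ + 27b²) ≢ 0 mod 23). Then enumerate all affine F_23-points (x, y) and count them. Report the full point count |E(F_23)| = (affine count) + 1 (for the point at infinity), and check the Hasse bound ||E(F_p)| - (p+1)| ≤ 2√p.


Affine points = {(0, 7), (0, 16), (1, 6), (1, 17), (2, 11), (2, 12), (5, 9), (5, 14), (7, 8), (7, 15), (8, 9), (8, 14), (9, 10), (9, 13), (10, 9), (10, 14), (17, 3), (17, 20), (19, 8), (19, 15), (20, 8), (20, 15), (21, 0), (22, 4), (22, 19)}; affine count = 25; |E(F_23)| = 26.

Discriminant check: Δ ∝ 4a³ + 27b² = 4·9³ + 27·3² = 4·729 + 27·9 ≡ 8 (mod 23). Nonzero ⇒ E is nonsingular.
For each x ∈ F_23, compute rhs = x³ + 9·x + 3 mod 23, then count y ∈ F_23 with y² ≡ rhs.
  x = 0: rhs = 3, matching y values: 7, 16 (2 points).
  x = 1: rhs = 13, matching y values: 6, 17 (2 points).
  x = 2: rhs = 6, matching y values: 11, 12 (2 points).
  x = 3: rhs = 11, matching y values: none (0 points).
  x = 4: rhs = 11, matching y values: none (0 points).
  x = 5: rhs = 12, matching y values: 9, 14 (2 points).
  x = 6: rhs = 20, matching y values: none (0 points).
  x = 7: rhs = 18, matching y values: 8, 15 (2 points).
  x = 8: rhs = 12, matching y values: 9, 14 (2 points).
  x = 9: rhs = 8, matching y values: 10, 13 (2 points).
  x = 10: rhs = 12, matching y values: 9, 14 (2 points).
  x = 11: rhs = 7, matching y values: none (0 points).
  x = 12: rhs = 22, matching y values: none (0 points).
  x = 13: rhs = 17, matching y values: none (0 points).
  x = 14: rhs = 21, matching y values: none (0 points).
  x = 15: rhs = 17, matching y values: none (0 points).
  x = 16: rhs = 11, matching y values: none (0 points).
  x = 17: rhs = 9, matching y values: 3, 20 (2 points).
  x = 18: rhs = 17, matching y values: none (0 points).
  x = 19: rhs = 18, matching y values: 8, 15 (2 points).
  x = 20: rhs = 18, matching y values: 8, 15 (2 points).
  x = 21: rhs = 0, matching y values: 0 (1 points).
  x = 22: rhs = 16, matching y values: 4, 19 (2 points).
Total affine count: 25.
Full point count |E(F_23)| = 25 + 1 = 26.
Hasse bound: |26 − (23+1)| = |2| = 2 ≤ 2√23 ≈ 9.5917 ✓.


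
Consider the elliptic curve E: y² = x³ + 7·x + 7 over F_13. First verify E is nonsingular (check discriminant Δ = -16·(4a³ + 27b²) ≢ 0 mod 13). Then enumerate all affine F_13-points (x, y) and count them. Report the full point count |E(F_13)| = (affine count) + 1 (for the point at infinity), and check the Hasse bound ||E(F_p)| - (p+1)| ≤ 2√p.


Affine points = {(2, 4), (2, 9), (3, 4), (3, 9), (7, 3), (7, 10), (8, 4), (8, 9), (12, 5), (12, 8)}; affine count = 10; |E(F_13)| = 11.

Discriminant check: Δ ∝ 4a³ + 27b² = 4·7³ + 27·7² = 4·343 + 27·49 ≡ 4 (mod 13). Nonzero ⇒ E is nonsingular.
For each x ∈ F_13, compute rhs = x³ + 7·x + 7 mod 13, then count y ∈ F_13 with y² ≡ rhs.
  x = 0: rhs = 7, matching y values: none (0 points).
  x = 1: rhs = 2, matching y values: none (0 points).
  x = 2: rhs = 3, matching y values: 4, 9 (2 points).
  x = 3: rhs = 3, matching y values: 4, 9 (2 points).
  x = 4: rhs = 8, matching y values: none (0 points).
  x = 5: rhs = 11, matching y values: none (0 points).
  x = 6: rhs = 5, matching y values: none (0 points).
  x = 7: rhs = 9, matching y values: 3, 10 (2 points).
  x = 8: rhs = 3, matching y values: 4, 9 (2 points).
  x = 9: rhs = 6, matching y values: none (0 points).
  x = 10: rhs = 11, matching y values: none (0 points).
  x = 11: rhs = 11, matching y values: none (0 points).
  x = 12: rhs = 12, matching y values: 5, 8 (2 points).
Total affine count: 10.
Full point count |E(F_13)| = 10 + 1 = 11.
Hasse bound: |11 − (13+1)| = |-3| = 3 ≤ 2√13 ≈ 7.2111 ✓.


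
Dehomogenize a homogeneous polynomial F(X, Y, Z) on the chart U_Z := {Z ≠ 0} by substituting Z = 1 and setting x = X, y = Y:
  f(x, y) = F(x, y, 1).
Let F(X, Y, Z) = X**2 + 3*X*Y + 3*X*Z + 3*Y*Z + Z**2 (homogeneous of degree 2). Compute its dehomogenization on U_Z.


f(x, y) = x**2 + 3*x*y + 3*x + 3*y + 1

On U_Z we set Z = 1. Each monomial c·X^i·Y^j·Z^k in F becomes c·x^i·y^j·1^k = c·x^i·y^j.
Substituting Z = 1: F(X, Y, 1) = x**2 + 3*x*y + 3*x + 3*y + 1.
Note: deg(f) ≤ deg(F) = 2; strict inequality happens when F is divisible by Z (lost terms).


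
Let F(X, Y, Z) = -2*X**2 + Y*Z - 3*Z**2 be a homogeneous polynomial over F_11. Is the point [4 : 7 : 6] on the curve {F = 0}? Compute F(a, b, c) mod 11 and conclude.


F(4,7,6) ≡ 1 (mod 11); P is NOT on the curve.

Evaluate F(4, 7, 6) term-by-term (mod 11).
  -2*X**2 ↦ -2·16·1·1 = -32
  Y*Z ↦ 1·1·7·6 = 42
  -3*Z**2 ↦ -3·1·1·36 = -108
Sum: F(4, 7, 6) = (-32) + (42) + (-108) = -98.
Reducing mod 11: -98 ≡ 1 (mod 11).
Since F(a, b, c) ≡ 1 ≠ 0 (mod 11), P does NOT lie on the curve.


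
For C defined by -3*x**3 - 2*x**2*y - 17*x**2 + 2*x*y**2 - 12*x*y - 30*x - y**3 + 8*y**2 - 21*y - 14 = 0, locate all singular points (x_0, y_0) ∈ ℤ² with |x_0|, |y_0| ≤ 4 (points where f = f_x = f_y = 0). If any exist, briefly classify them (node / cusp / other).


Singular points: {(-2, 1)}; classification: node.

Compute partial derivatives:
  f_x = -9*x**2 - 4*x*y - 34*x + 2*y**2 - 12*y - 30.
  f_y = -2*x**2 + 4*x*y - 12*x - 3*y**2 + 16*y - 21.
Scan x_0 ∈ {−4, ..., 4}. For each x_0, f_y(x_0, y) is a polynomial in y; find its integer roots y ∈ {−4, ..., 4}, then test f_x and f at those candidates.
  x = -4: f_y(-4, y) = -3*y**2 - 5; no integer root y with |y| ≤ 4.
  x = -3: f_y(-3, y) = -3*y**2 + 4*y - 3; no integer root y with |y| ≤ 4.
  x = -2: f_y(-2, y) = -3*y**2 + 8*y - 5; vanishes at y ∈ {1}. (-2, 1): f_x = 0, f = 0 — SINGULAR.
  x = -1: f_y(-1, y) = -3*y**2 + 12*y - 11; no integer root y with |y| ≤ 4.
  x = 0: f_y(0, y) = -3*y**2 + 16*y - 21; vanishes at y ∈ {3}. (0, 3): f_x = -48 ≠ 0.
  x = 1: f_y(1, y) = -3*y**2 + 20*y - 35; no integer root y with |y| ≤ 4.
  x = 2: f_y(2, y) = -3*y**2 + 24*y - 53; no integer root y with |y| ≤ 4.
  x = 3: f_y(3, y) = -3*y**2 + 28*y - 75; no integer root y with |y| ≤ 4.
  x = 4: f_y(4, y) = -3*y**2 + 32*y - 101; no integer root y with |y| ≤ 4.
Only singular point on the grid: (-2, 1).
Classify: substitute x = -2 + u, y = 1 + v and expand: f = -3*u**3 - 2*u**2*v - u**2 + 2*u*v**2 - v**3 + v**2.
No constant or linear terms (consistent with a singular point). Quadratic part: -u**2 + v**2. Cubic part: -3*u**3 - 2*u**2*v + 2*u*v**2 - v**3.
The quadratic part v**2 - u**2 = (v − u)(v + u) splits into two distinct linear factors, so there are two distinct tangent lines y − 1 = ±(x − -2) — this is a node (ordinary double point).
Classification: node.


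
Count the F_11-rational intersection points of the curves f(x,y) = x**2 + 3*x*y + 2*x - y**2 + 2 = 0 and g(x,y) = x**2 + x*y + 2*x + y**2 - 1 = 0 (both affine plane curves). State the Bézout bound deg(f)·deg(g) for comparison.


Common zeros: ∅; count = 0; Bézout bound = 4.

deg(f) = 2, deg(g) = 2, so Bézout bound = 4.
Scan x ∈ F_11. For each x, list the y ∈ F_11 with f(x, y) ≡ 0 and those with g(x, y) ≡ 0 (mod 11); the common zeros in that column are the intersection.
  x = 0: f ≡ 0 at y ∈ ∅; g ≡ 0 at y ∈ {1, 10}; common: ∅.
  x = 1: f ≡ 0 at y ∈ ∅; g ≡ 0 at y ∈ {4, 6}; common: ∅.
  x = 2: f ≡ 0 at y ∈ ∅; g ≡ 0 at y ∈ {3, 6}; common: ∅.
  x = 3: f ≡ 0 at y ∈ ∅; g ≡ 0 at y ∈ ∅; common: ∅.
  x = 4: f ≡ 0 at y ∈ ∅; g ≡ 0 at y ∈ {3, 4}; common: ∅.
  x = 5: f ≡ 0 at y ∈ ∅; g ≡ 0 at y ∈ ∅; common: ∅.
  x = 6: f ≡ 0 at y ∈ ∅; g ≡ 0 at y ∈ ∅; common: ∅.
  x = 7: f ≡ 0 at y ∈ ∅; g ≡ 0 at y ∈ ∅; common: ∅.
  x = 8: f ≡ 0 at y ∈ ∅; g ≡ 0 at y ∈ {1, 2}; common: ∅.
  x = 9: f ≡ 0 at y ∈ {8}; g ≡ 0 at y ∈ ∅; common: ∅.
  x = 10: f ≡ 0 at y ∈ ∅; g ≡ 0 at y ∈ {2, 10}; common: ∅.
Collecting: common zeros = ∅, so the count is 0.
Comparison with the Bézout bound: 0 ≤ 4 = deg(f)·deg(g), as expected for curves with no common component (the affine F_11-count falls short of the bound because intersections may lie at infinity, over extension fields, or carry multiplicity).


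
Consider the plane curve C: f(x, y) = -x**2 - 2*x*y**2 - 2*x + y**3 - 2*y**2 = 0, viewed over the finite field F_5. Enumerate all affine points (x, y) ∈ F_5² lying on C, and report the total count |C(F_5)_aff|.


Affine F_5-points: {(0, 0), (0, 2), (2, 3), (2, 4), (3, 0), (3, 3), (4, 4)}; count = 7.

For each of the 25 pairs (x, y) ∈ F_5², evaluate f(x, y) mod 5. Record the zeros.
  x = 0: [0↦0, 1↦4, 2↦0, 3↦4, 4↦2]  zeros at y ∈ {0, 2}
  x = 1: [0↦2, 1↦4, 2↦4, 3↦3, 4↦2]  zeros at y ∈ ∅
  x = 2: [0↦2, 1↦2, 2↦1, 3↦0, 4↦0]  zeros at y ∈ {3, 4}
  x = 3: [0↦0, 1↦3, 2↦1, 3↦0, 4↦1]  zeros at y ∈ {0, 3}
  x = 4: [0↦1, 1↦2, 2↦4, 3↦3, 4↦0]  zeros at y ∈ {4}
Collecting zeros: affine points = {(0, 0), (0, 2), (2, 3), (2, 4), (3, 0), (3, 3), (4, 4)}.
Total count |C(F_5)_aff| = 7.


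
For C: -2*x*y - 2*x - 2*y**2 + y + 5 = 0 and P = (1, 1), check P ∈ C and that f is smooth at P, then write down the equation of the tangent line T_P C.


Tangent line at P: -4*x - 5*y + 9 = 0.

Step 1: f(1, 1) = 0, so P lies on C.
Step 2: partial derivatives
  f_x(x, y) = -2*y - 2, f_y(x, y) = -2*x - 4*y + 1.
  f_x(P) = -4, f_y(P) = -5 (gradient nonzero, so P is smooth).
Step 3: tangent line at P: -4·(x − 1) + -5·(y − 1) = 0.
Expanding: -4*x - 5*y + 9 = 0.


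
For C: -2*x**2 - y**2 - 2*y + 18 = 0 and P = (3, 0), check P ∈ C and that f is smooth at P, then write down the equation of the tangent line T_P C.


Tangent line at P: -12*x - 2*y + 36 = 0.

Step 1: f(3, 0) = 0, so P lies on C.
Step 2: partial derivatives
  f_x(x, y) = -4*x, f_y(x, y) = -2*y - 2.
  f_x(P) = -12, f_y(P) = -2 (gradient nonzero, so P is smooth).
Step 3: tangent line at P: -12·(x − 3) + -2·(y − 0) = 0.
Expanding: -12*x - 2*y + 36 = 0.


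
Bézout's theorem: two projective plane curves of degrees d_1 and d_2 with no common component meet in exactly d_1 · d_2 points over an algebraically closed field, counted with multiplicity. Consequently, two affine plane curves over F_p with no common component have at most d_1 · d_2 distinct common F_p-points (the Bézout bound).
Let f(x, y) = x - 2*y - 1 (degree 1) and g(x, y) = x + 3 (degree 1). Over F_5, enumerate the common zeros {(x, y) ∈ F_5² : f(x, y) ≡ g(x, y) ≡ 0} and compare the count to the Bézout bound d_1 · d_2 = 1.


Common zeros: {(2, 3)}; count = 1; Bézout bound = 1.

deg(f) = 1, deg(g) = 1, so Bézout bound = 1.
Scan x ∈ F_5. For each x, list the y ∈ F_5 with f(x, y) ≡ 0 and those with g(x, y) ≡ 0 (mod 5); the common zeros in that column are the intersection.
  x = 0: f ≡ 0 at y ∈ {2}; g ≡ 0 at y ∈ ∅; common: ∅.
  x = 1: f ≡ 0 at y ∈ {0}; g ≡ 0 at y ∈ ∅; common: ∅.
  x = 2: f ≡ 0 at y ∈ {3}; g ≡ 0 at y ∈ {0, 1, 2, 3, 4}; common: {3}.
  x = 3: f ≡ 0 at y ∈ {1}; g ≡ 0 at y ∈ ∅; common: ∅.
  x = 4: f ≡ 0 at y ∈ {4}; g ≡ 0 at y ∈ ∅; common: ∅.
Collecting: common zeros = {(2, 3)}, so the count is 1.
Comparison with the Bézout bound: 1 ≤ 1 = deg(f)·deg(g), as expected for curves with no common component (the bound is attained).


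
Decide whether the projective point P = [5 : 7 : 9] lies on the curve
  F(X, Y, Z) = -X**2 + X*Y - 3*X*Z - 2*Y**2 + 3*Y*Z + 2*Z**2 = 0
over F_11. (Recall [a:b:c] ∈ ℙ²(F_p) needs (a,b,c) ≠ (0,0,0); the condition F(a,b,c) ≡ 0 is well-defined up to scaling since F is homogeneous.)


F(5,7,9) ≡ 7 (mod 11); P is NOT on the curve.

Evaluate F(5, 7, 9) term-by-term (mod 11).
  -X**2 ↦ -1·25·1·1 = -25
  X*Y ↦ 1·5·7·1 = 35
  -3*X*Z ↦ -3·5·1·9 = -135
  -2*Y**2 ↦ -2·1·49·1 = -98
  3*Y*Z ↦ 3·1·7·9 = 189
  2*Z**2 ↦ 2·1·1·81 = 162
Sum: F(5, 7, 9) = (-25) + (35) + (-135) + (-98) + (189) + (162) = 128.
Reducing mod 11: 128 ≡ 7 (mod 11).
Since F(a, b, c) ≡ 7 ≠ 0 (mod 11), P does NOT lie on the curve.


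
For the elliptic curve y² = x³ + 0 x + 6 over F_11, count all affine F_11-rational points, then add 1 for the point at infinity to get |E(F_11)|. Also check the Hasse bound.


Affine points = {(2, 5), (2, 6), (3, 0), (4, 2), (4, 9), (8, 1), (8, 10), (9, 3), (9, 8), (10, 4), (10, 7)}; affine count = 11; |E(F_11)| = 12.

Discriminant check: Δ ∝ 4a³ + 27b² = 4·0³ + 27·6² = 4·0 + 27·36 ≡ 4 (mod 11). Nonzero ⇒ E is nonsingular.
For each x ∈ F_11, compute rhs = x³ + 0·x + 6 mod 11, then count y ∈ F_11 with y² ≡ rhs.
  x = 0: rhs = 6, matching y values: none (0 points).
  x = 1: rhs = 7, matching y values: none (0 points).
  x = 2: rhs = 3, matching y values: 5, 6 (2 points).
  x = 3: rhs = 0, matching y values: 0 (1 points).
  x = 4: rhs = 4, matching y values: 2, 9 (2 points).
  x = 5: rhs = 10, matching y values: none (0 points).
  x = 6: rhs = 2, matching y values: none (0 points).
  x = 7: rhs = 8, matching y values: none (0 points).
  x = 8: rhs = 1, matching y values: 1, 10 (2 points).
  x = 9: rhs = 9, matching y values: 3, 8 (2 points).
  x = 10: rhs = 5, matching y values: 4, 7 (2 points).
Total affine count: 11.
Full point count |E(F_11)| = 11 + 1 = 12.
Hasse bound: |12 − (11+1)| = |0| = 0 ≤ 2√11 ≈ 6.6332 ✓.


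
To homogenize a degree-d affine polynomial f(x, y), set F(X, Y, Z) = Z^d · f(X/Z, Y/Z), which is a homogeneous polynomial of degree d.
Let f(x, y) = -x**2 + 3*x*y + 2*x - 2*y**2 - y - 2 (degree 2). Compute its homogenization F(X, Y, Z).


F(X, Y, Z) = -X**2 + 3*X*Y + 2*X*Z - 2*Y**2 - Y*Z - 2*Z**2

deg(f) = 2.
Substitute x = X/Z, y = Y/Z into f, then multiply by Z^2.
  monomial -1·x^2·y^0 ↦ -1·X^2·Y^0·Z^0.
  monomial 3·x^1·y^1 ↦ 3·X^1·Y^1·Z^0.
  monomial 2·x^1·y^0 ↦ 2·X^1·Y^0·Z^1.
  monomial -2·x^0·y^2 ↦ -2·X^0·Y^2·Z^0.
  monomial -1·x^0·y^1 ↦ -1·X^0·Y^1·Z^1.
  monomial -2·x^0·y^0 ↦ -2·X^0·Y^0·Z^2.
Collecting: F(X, Y, Z) = -X**2 + 3*X*Y + 2*X*Z - 2*Y**2 - Y*Z - 2*Z**2.


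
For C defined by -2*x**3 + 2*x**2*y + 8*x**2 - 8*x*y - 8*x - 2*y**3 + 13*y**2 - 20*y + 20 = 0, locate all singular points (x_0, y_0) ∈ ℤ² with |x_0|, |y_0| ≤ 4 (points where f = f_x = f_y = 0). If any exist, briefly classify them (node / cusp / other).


Singular points: {(2, 2)}; classification: cusp.

Compute partial derivatives:
  f_x = -6*x**2 + 4*x*y + 16*x - 8*y - 8.
  f_y = 2*x**2 - 8*x - 6*y**2 + 26*y - 20.
Scan x_0 ∈ {−4, ..., 4}. For each x_0, f_y(x_0, y) is a polynomial in y; find its integer roots y ∈ {−4, ..., 4}, then test f_x and f at those candidates.
  x = -4: f_y(-4, y) = -6*y**2 + 26*y + 44; no integer root y with |y| ≤ 4.
  x = -3: f_y(-3, y) = -6*y**2 + 26*y + 22; no integer root y with |y| ≤ 4.
  x = -2: f_y(-2, y) = -6*y**2 + 26*y + 4; no integer root y with |y| ≤ 4.
  x = -1: f_y(-1, y) = -6*y**2 + 26*y - 10; no integer root y with |y| ≤ 4.
  x = 0: f_y(0, y) = -6*y**2 + 26*y - 20; vanishes at y ∈ {1}. (0, 1): f_x = -16 ≠ 0.
  x = 1: f_y(1, y) = -6*y**2 + 26*y - 26; no integer root y with |y| ≤ 4.
  x = 2: f_y(2, y) = -6*y**2 + 26*y - 28; vanishes at y ∈ {2}. (2, 2): f_x = 0, f = 0 — SINGULAR.
  x = 3: f_y(3, y) = -6*y**2 + 26*y - 26; no integer root y with |y| ≤ 4.
  x = 4: f_y(4, y) = -6*y**2 + 26*y - 20; vanishes at y ∈ {1}. (4, 1): f_x = -32 ≠ 0.
Only singular point on the grid: (2, 2).
Classify: substitute x = 2 + u, y = 2 + v and expand: f = -2*u**3 + 2*u**2*v - 2*v**3 + v**2.
No constant or linear terms (consistent with a singular point). Quadratic part: v**2. Cubic part: -2*u**3 + 2*u**2*v - 2*v**3.
The quadratic part v**2 is a perfect square, so there is a single (double) tangent line v = 0, i.e. y = 2. Restricting the cubic part to that line (v = 0) leaves -2*u**3 ≠ 0, so f is not divisible by v and the branch is v² ≈ 2*u**3 to lowest order — this is a cusp.
Classification: cusp.


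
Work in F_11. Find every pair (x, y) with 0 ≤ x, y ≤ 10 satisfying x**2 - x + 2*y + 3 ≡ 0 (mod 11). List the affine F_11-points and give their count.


Affine F_11-points: {(0, 4), (1, 4), (2, 3), (3, 1), (4, 9), (5, 5), (6, 0), (7, 5), (8, 9), (9, 1), (10, 3)}; count = 11.

For each of the 121 pairs (x, y) ∈ F_11², evaluate f(x, y) mod 11. Record the zeros.
  x = 0: [0↦3, 1↦5, 2↦7, 3↦9, 4↦0, 5↦2, 6↦4, 7↦6, 8↦8, 9↦10, 10↦1]  zeros at y ∈ {4}
  x = 1: [0↦3, 1↦5, 2↦7, 3↦9, 4↦0, 5↦2, 6↦4, 7↦6, 8↦8, 9↦10, 10↦1]  zeros at y ∈ {4}
  x = 2: [0↦5, 1↦7, 2↦9, 3↦0, 4↦2, 5↦4, 6↦6, 7↦8, 8↦10, 9↦1, 10↦3]  zeros at y ∈ {3}
  x = 3: [0↦9, 1↦0, 2↦2, 3↦4, 4↦6, 5↦8, 6↦10, 7↦1, 8↦3, 9↦5, 10↦7]  zeros at y ∈ {1}
  x = 4: [0↦4, 1↦6, 2↦8, 3↦10, 4↦1, 5↦3, 6↦5, 7↦7, 8↦9, 9↦0, 10↦2]  zeros at y ∈ {9}
  x = 5: [0↦1, 1↦3, 2↦5, 3↦7, 4↦9, 5↦0, 6↦2, 7↦4, 8↦6, 9↦8, 10↦10]  zeros at y ∈ {5}
  x = 6: [0↦0, 1↦2, 2↦4, 3↦6, 4↦8, 5↦10, 6↦1, 7↦3, 8↦5, 9↦7, 10↦9]  zeros at y ∈ {0}
  x = 7: [0↦1, 1↦3, 2↦5, 3↦7, 4↦9, 5↦0, 6↦2, 7↦4, 8↦6, 9↦8, 10↦10]  zeros at y ∈ {5}
  x = 8: [0↦4, 1↦6, 2↦8, 3↦10, 4↦1, 5↦3, 6↦5, 7↦7, 8↦9, 9↦0, 10↦2]  zeros at y ∈ {9}
  x = 9: [0↦9, 1↦0, 2↦2, 3↦4, 4↦6, 5↦8, 6↦10, 7↦1, 8↦3, 9↦5, 10↦7]  zeros at y ∈ {1}
  x = 10: [0↦5, 1↦7, 2↦9, 3↦0, 4↦2, 5↦4, 6↦6, 7↦8, 8↦10, 9↦1, 10↦3]  zeros at y ∈ {3}
Collecting zeros: affine points = {(0, 4), (1, 4), (2, 3), (3, 1), (4, 9), (5, 5), (6, 0), (7, 5), (8, 9), (9, 1), (10, 3)}.
Total count |C(F_11)_aff| = 11.


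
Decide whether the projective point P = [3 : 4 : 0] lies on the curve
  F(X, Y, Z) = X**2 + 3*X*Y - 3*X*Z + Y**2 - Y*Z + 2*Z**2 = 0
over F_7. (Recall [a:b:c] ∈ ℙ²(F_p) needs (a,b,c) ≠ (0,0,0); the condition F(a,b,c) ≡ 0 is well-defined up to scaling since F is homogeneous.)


F(3,4,0) ≡ 5 (mod 7); P is NOT on the curve.

Evaluate F(3, 4, 0) term-by-term (mod 7).
  X**2 ↦ 1·9·1·1 = 9
  3*X*Y ↦ 3·3·4·1 = 36
  -3*X*Z ↦ -3·3·1·0 = 0
  Y**2 ↦ 1·1·16·1 = 16
  -Y*Z ↦ -1·1·4·0 = 0
  2*Z**2 ↦ 2·1·1·0 = 0
Sum: F(3, 4, 0) = (9) + (36) + (0) + (16) + (0) + (0) = 61.
Reducing mod 7: 61 ≡ 5 (mod 7).
Since F(a, b, c) ≡ 5 ≠ 0 (mod 7), P does NOT lie on the curve.


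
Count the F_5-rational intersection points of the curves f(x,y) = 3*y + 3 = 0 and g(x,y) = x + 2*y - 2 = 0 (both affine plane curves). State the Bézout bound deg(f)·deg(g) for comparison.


Common zeros: {(4, 4)}; count = 1; Bézout bound = 1.

deg(f) = 1, deg(g) = 1, so Bézout bound = 1.
Scan x ∈ F_5. For each x, list the y ∈ F_5 with f(x, y) ≡ 0 and those with g(x, y) ≡ 0 (mod 5); the common zeros in that column are the intersection.
  x = 0: f ≡ 0 at y ∈ {4}; g ≡ 0 at y ∈ {1}; common: ∅.
  x = 1: f ≡ 0 at y ∈ {4}; g ≡ 0 at y ∈ {3}; common: ∅.
  x = 2: f ≡ 0 at y ∈ {4}; g ≡ 0 at y ∈ {0}; common: ∅.
  x = 3: f ≡ 0 at y ∈ {4}; g ≡ 0 at y ∈ {2}; common: ∅.
  x = 4: f ≡ 0 at y ∈ {4}; g ≡ 0 at y ∈ {4}; common: {4}.
Collecting: common zeros = {(4, 4)}, so the count is 1.
Comparison with the Bézout bound: 1 ≤ 1 = deg(f)·deg(g), as expected for curves with no common component (the bound is attained).


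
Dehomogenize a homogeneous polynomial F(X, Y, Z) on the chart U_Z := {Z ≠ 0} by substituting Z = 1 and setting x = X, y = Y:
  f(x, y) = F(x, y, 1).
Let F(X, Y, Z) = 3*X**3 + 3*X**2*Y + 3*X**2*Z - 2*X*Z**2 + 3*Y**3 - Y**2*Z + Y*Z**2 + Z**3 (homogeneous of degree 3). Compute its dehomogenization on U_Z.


f(x, y) = 3*x**3 + 3*x**2*y + 3*x**2 - 2*x + 3*y**3 - y**2 + y + 1

On U_Z we set Z = 1. Each monomial c·X^i·Y^j·Z^k in F becomes c·x^i·y^j·1^k = c·x^i·y^j.
Substituting Z = 1: F(X, Y, 1) = 3*x**3 + 3*x**2*y + 3*x**2 - 2*x + 3*y**3 - y**2 + y + 1.
Note: deg(f) ≤ deg(F) = 3; strict inequality happens when F is divisible by Z (lost terms).


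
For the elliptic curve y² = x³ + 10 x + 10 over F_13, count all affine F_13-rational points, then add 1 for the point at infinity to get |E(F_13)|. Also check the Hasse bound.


Affine points = {(0, 6), (0, 7), (2, 5), (2, 8), (4, 6), (4, 7), (5, 4), (5, 9), (6, 0), (8, 2), (8, 11), (9, 6), (9, 7), (12, 5), (12, 8)}; affine count = 15; |E(F_13)| = 16.

Discriminant check: Δ ∝ 4a³ + 27b² = 4·10³ + 27·10² = 4·1000 + 27·100 ≡ 5 (mod 13). Nonzero ⇒ E is nonsingular.
For each x ∈ F_13, compute rhs = x³ + 10·x + 10 mod 13, then count y ∈ F_13 with y² ≡ rhs.
  x = 0: rhs = 10, matching y values: 6, 7 (2 points).
  x = 1: rhs = 8, matching y values: none (0 points).
  x = 2: rhs = 12, matching y values: 5, 8 (2 points).
  x = 3: rhs = 2, matching y values: none (0 points).
  x = 4: rhs = 10, matching y values: 6, 7 (2 points).
  x = 5: rhs = 3, matching y values: 4, 9 (2 points).
  x = 6: rhs = 0, matching y values: 0 (1 points).
  x = 7: rhs = 7, matching y values: none (0 points).
  x = 8: rhs = 4, matching y values: 2, 11 (2 points).
  x = 9: rhs = 10, matching y values: 6, 7 (2 points).
  x = 10: rhs = 5, matching y values: none (0 points).
  x = 11: rhs = 8, matching y values: none (0 points).
  x = 12: rhs = 12, matching y values: 5, 8 (2 points).
Total affine count: 15.
Full point count |E(F_13)| = 15 + 1 = 16.
Hasse bound: |16 − (13+1)| = |2| = 2 ≤ 2√13 ≈ 7.2111 ✓.


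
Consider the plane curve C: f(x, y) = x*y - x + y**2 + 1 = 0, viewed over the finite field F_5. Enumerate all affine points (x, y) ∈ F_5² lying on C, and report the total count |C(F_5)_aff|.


Affine F_5-points: {(0, 2), (0, 3), (1, 0), (1, 4)}; count = 4.

For each of the 25 pairs (x, y) ∈ F_5², evaluate f(x, y) mod 5. Record the zeros.
  x = 0: [0↦1, 1↦2, 2↦0, 3↦0, 4↦2]  zeros at y ∈ {2, 3}
  x = 1: [0↦0, 1↦2, 2↦1, 3↦2, 4↦0]  zeros at y ∈ {0, 4}
  x = 2: [0↦4, 1↦2, 2↦2, 3↦4, 4↦3]  zeros at y ∈ ∅
  x = 3: [0↦3, 1↦2, 2↦3, 3↦1, 4↦1]  zeros at y ∈ ∅
  x = 4: [0↦2, 1↦2, 2↦4, 3↦3, 4↦4]  zeros at y ∈ ∅
Collecting zeros: affine points = {(0, 2), (0, 3), (1, 0), (1, 4)}.
Total count |C(F_5)_aff| = 4.


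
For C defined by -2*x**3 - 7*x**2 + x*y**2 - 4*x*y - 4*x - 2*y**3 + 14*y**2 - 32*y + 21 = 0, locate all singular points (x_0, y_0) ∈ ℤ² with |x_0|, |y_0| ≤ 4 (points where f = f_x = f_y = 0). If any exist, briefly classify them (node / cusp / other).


Singular points: {(-1, 2)}; classification: node.

Compute partial derivatives:
  f_x = -6*x**2 - 14*x + y**2 - 4*y - 4.
  f_y = 2*x*y - 4*x - 6*y**2 + 28*y - 32.
Scan x_0 ∈ {−4, ..., 4}. For each x_0, f_y(x_0, y) is a polynomial in y; find its integer roots y ∈ {−4, ..., 4}, then test f_x and f at those candidates.
  x = -4: f_y(-4, y) = -6*y**2 + 20*y - 16; vanishes at y ∈ {2}. (-4, 2): f_x = -48 ≠ 0.
  x = -3: f_y(-3, y) = -6*y**2 + 22*y - 20; vanishes at y ∈ {2}. (-3, 2): f_x = -20 ≠ 0.
  x = -2: f_y(-2, y) = -6*y**2 + 24*y - 24; vanishes at y ∈ {2}. (-2, 2): f_x = -4 ≠ 0.
  x = -1: f_y(-1, y) = -6*y**2 + 26*y - 28; vanishes at y ∈ {2}. (-1, 2): f_x = 0, f = 0 — SINGULAR.
  x = 0: f_y(0, y) = -6*y**2 + 28*y - 32; vanishes at y ∈ {2}. (0, 2): f_x = -8 ≠ 0.
  x = 1: f_y(1, y) = -6*y**2 + 30*y - 36; vanishes at y ∈ {2, 3}. (1, 2): f_x = -28 ≠ 0; (1, 3): f_x = -27 ≠ 0.
  x = 2: f_y(2, y) = -6*y**2 + 32*y - 40; vanishes at y ∈ {2}. (2, 2): f_x = -60 ≠ 0.
  x = 3: f_y(3, y) = -6*y**2 + 34*y - 44; vanishes at y ∈ {2}. (3, 2): f_x = -104 ≠ 0.
  x = 4: f_y(4, y) = -6*y**2 + 36*y - 48; vanishes at y ∈ {2, 4}. (4, 2): f_x = -160 ≠ 0; (4, 4): f_x = -156 ≠ 0.
Only singular point on the grid: (-1, 2).
Classify: substitute x = -1 + u, y = 2 + v and expand: f = -2*u**3 - u**2 + u*v**2 - 2*v**3 + v**2.
No constant or linear terms (consistent with a singular point). Quadratic part: -u**2 + v**2. Cubic part: -2*u**3 + u*v**2 - 2*v**3.
The quadratic part v**2 - u**2 = (v − u)(v + u) splits into two distinct linear factors, so there are two distinct tangent lines y − 2 = ±(x − -1) — this is a node (ordinary double point).
Classification: node.


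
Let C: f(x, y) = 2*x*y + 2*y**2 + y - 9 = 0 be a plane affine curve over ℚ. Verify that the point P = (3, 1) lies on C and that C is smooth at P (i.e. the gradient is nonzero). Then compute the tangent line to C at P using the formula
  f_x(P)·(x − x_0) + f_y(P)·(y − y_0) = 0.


Tangent line at P: 2*x + 11*y - 17 = 0.

Step 1: f(3, 1) = 0, so P lies on C.
Step 2: partial derivatives
  f_x(x, y) = 2*y, f_y(x, y) = 2*x + 4*y + 1.
  f_x(P) = 2, f_y(P) = 11 (gradient nonzero, so P is smooth).
Step 3: tangent line at P: 2·(x − 3) + 11·(y − 1) = 0.
Expanding: 2*x + 11*y - 17 = 0.


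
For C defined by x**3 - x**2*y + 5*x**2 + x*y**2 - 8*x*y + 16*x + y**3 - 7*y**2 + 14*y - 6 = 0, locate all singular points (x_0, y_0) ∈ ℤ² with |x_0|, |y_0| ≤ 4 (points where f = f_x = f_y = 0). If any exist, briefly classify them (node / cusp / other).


Singular points: {(-1, 3)}; classification: node.

Compute partial derivatives:
  f_x = 3*x**2 - 2*x*y + 10*x + y**2 - 8*y + 16.
  f_y = -x**2 + 2*x*y - 8*x + 3*y**2 - 14*y + 14.
Scan x_0 ∈ {−4, ..., 4}. For each x_0, f_y(x_0, y) is a polynomial in y; find its integer roots y ∈ {−4, ..., 4}, then test f_x and f at those candidates.
  x = -4: f_y(-4, y) = 3*y**2 - 22*y + 30; no integer root y with |y| ≤ 4.
  x = -3: f_y(-3, y) = 3*y**2 - 20*y + 29; no integer root y with |y| ≤ 4.
  x = -2: f_y(-2, y) = 3*y**2 - 18*y + 26; no integer root y with |y| ≤ 4.
  x = -1: f_y(-1, y) = 3*y**2 - 16*y + 21; vanishes at y ∈ {3}. (-1, 3): f_x = 0, f = 0 — SINGULAR.
  x = 0: f_y(0, y) = 3*y**2 - 14*y + 14; no integer root y with |y| ≤ 4.
  x = 1: f_y(1, y) = 3*y**2 - 12*y + 5; no integer root y with |y| ≤ 4.
  x = 2: f_y(2, y) = 3*y**2 - 10*y - 6; no integer root y with |y| ≤ 4.
  x = 3: f_y(3, y) = 3*y**2 - 8*y - 19; no integer root y with |y| ≤ 4.
  x = 4: f_y(4, y) = 3*y**2 - 6*y - 34; no integer root y with |y| ≤ 4.
Only singular point on the grid: (-1, 3).
Classify: substitute x = -1 + u, y = 3 + v and expand: f = u**3 - u**2*v - u**2 + u*v**2 + v**3 + v**2.
No constant or linear terms (consistent with a singular point). Quadratic part: -u**2 + v**2. Cubic part: u**3 - u**2*v + u*v**2 + v**3.
The quadratic part v**2 - u**2 = (v − u)(v + u) splits into two distinct linear factors, so there are two distinct tangent lines y − 3 = ±(x − -1) — this is a node (ordinary double point).
Classification: node.
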